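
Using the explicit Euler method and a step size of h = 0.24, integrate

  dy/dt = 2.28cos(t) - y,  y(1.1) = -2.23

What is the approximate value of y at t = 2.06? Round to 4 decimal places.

Euler: y_{n+1} = y_n + h·f(t_n, y_n).
t=1.100000, y=-2.230000: f=3.264199 → y ← -2.230000 + 0.24·3.264199 = -1.446592
t=1.340000, y=-1.446592: f=1.968149 → y ← -1.446592 + 0.24·1.968149 = -0.974237
t=1.580000, y=-0.974237: f=0.953252 → y ← -0.974237 + 0.24·0.953252 = -0.745456
t=1.820000, y=-0.745456: f=0.183134 → y ← -0.745456 + 0.24·0.183134 = -0.701504
y(2.06) ≈ -0.7015

-0.7015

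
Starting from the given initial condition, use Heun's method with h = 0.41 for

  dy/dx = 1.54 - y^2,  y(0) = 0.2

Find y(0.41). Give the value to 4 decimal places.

Heun: k1 = f(x_n, y_n); k2 = f(x_n + h, y_n + h·k1); y_{n+1} = y_n + (h/2)·(k1 + k2).
x=0.000000, y=0.200000:
  k1 = f(0.000000, 0.200000) = 1.500000
  k2 = f(0.410000, 0.815000) = 0.875775
  y ← 0.200000 + (0.41/2)·(1.500000 + 0.875775) = 0.687034
y(0.41) ≈ 0.6870

0.6870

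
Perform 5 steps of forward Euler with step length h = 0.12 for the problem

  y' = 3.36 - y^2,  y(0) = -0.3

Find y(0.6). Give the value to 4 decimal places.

Euler: y_{n+1} = y_n + h·f(t_n, y_n).
t=0.000000, y=-0.300000: f=3.270000 → y ← -0.300000 + 0.12·3.270000 = 0.092400
t=0.120000, y=0.092400: f=3.351462 → y ← 0.092400 + 0.12·3.351462 = 0.494575
t=0.240000, y=0.494575: f=3.115395 → y ← 0.494575 + 0.12·3.115395 = 0.868423
t=0.360000, y=0.868423: f=2.605842 → y ← 0.868423 + 0.12·2.605842 = 1.181124
t=0.480000, y=1.181124: f=1.964946 → y ← 1.181124 + 0.12·1.964946 = 1.416917
y(0.6) ≈ 1.4169

1.4169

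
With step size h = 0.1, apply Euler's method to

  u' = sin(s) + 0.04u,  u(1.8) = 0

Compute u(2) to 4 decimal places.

0.1924

Euler: u_{n+1} = u_n + h·f(s_n, u_n).
s=1.800000, u=0.000000: f=0.973848 → u ← 0.000000 + 0.1·0.973848 = 0.097385
s=1.900000, u=0.097385: f=0.950195 → u ← 0.097385 + 0.1·0.950195 = 0.192404
u(2) ≈ 0.1924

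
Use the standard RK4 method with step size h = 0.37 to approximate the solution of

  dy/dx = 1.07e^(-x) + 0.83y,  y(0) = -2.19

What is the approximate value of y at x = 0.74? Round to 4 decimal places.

-3.2457

RK4: k1 = f(x_n, y_n); k2 = f(x_n + h/2, y_n + (h/2)·k1); k3 = f(x_n + h/2, y_n + (h/2)·k2); k4 = f(x_n + h, y_n + h·k3); y_{n+1} = y_n + (h/6)·(k1 + 2k2 + 2k3 + k4).
x=0.000000, y=-2.190000:
  k1 = f(0.000000, -2.190000) = -0.747700
  k2 = f(0.185000, -2.328324) = -1.043228
  k3 = f(0.185000, -2.382997) = -1.088606
  k4 = f(0.370000, -2.592784) = -1.412925
  y ← -2.190000 + (0.37/6)·(k1 + 2k2 + 2k3 + k4) = -2.586165
x=0.370000, y=-2.586165:
  k1 = f(0.370000, -2.586165) = -1.407431
  k2 = f(0.555000, -2.846539) = -1.748370
  k3 = f(0.555000, -2.909613) = -1.800722
  k4 = f(0.740000, -3.252432) = -2.189006
  y ← -2.586165 + (0.37/6)·(k1 + 2k2 + 2k3 + k4) = -3.245666
y(0.74) ≈ -3.2457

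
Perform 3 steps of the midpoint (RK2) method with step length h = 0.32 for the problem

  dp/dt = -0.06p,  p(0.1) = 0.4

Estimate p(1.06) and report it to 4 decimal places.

0.3776

Midpoint: k1 = f(t_n, p_n); k2 = f(t_n + h/2, p_n + (h/2)·k1); p_{n+1} = p_n + h·k2.
t=0.100000, p=0.400000:
  k1 = f(0.100000, 0.400000) = -0.024000
  k2 = f(0.260000, 0.396160) = -0.023770
  p ← 0.400000 + 0.32·(-0.023770) = 0.392394
t=0.420000, p=0.392394:
  k1 = f(0.420000, 0.392394) = -0.023544
  k2 = f(0.580000, 0.388627) = -0.023318
  p ← 0.392394 + 0.32·(-0.023318) = 0.384932
t=0.740000, p=0.384932:
  k1 = f(0.740000, 0.384932) = -0.023096
  k2 = f(0.900000, 0.381237) = -0.022874
  p ← 0.384932 + 0.32·(-0.022874) = 0.377612
p(1.06) ≈ 0.3776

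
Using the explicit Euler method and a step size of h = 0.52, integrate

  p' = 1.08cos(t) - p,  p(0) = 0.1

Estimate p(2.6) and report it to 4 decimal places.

Euler: p_{n+1} = p_n + h·f(t_n, p_n).
t=0.000000, p=0.100000: f=0.980000 → p ← 0.100000 + 0.52·0.980000 = 0.609600
t=0.520000, p=0.609600: f=0.327645 → p ← 0.609600 + 0.52·0.327645 = 0.779975
t=1.040000, p=0.779975: f=-0.233257 → p ← 0.779975 + 0.52·(-0.233257) = 0.658681
t=1.560000, p=0.658681: f=-0.647022 → p ← 0.658681 + 0.52·(-0.647022) = 0.322230
t=2.080000, p=0.322230: f=-0.848711 → p ← 0.322230 + 0.52·(-0.848711) = -0.119099
p(2.6) ≈ -0.1191

-0.1191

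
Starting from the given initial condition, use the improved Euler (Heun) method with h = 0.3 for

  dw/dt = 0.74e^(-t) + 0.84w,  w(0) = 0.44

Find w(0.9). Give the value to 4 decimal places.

1.6272

Heun: k1 = f(t_n, w_n); k2 = f(t_n + h, w_n + h·k1); w_{n+1} = w_n + (h/2)·(k1 + k2).
t=0.000000, w=0.440000:
  k1 = f(0.000000, 0.440000) = 1.109600
  k2 = f(0.300000, 0.772880) = 1.197425
  w ← 0.440000 + (0.3/2)·(1.109600 + 1.197425) = 0.786054
t=0.300000, w=0.786054:
  k1 = f(0.300000, 0.786054) = 1.208491
  k2 = f(0.600000, 1.148601) = 1.370945
  w ← 0.786054 + (0.3/2)·(1.208491 + 1.370945) = 1.172969
t=0.600000, w=1.172969:
  k1 = f(0.600000, 1.172969) = 1.391415
  k2 = f(0.900000, 1.590393) = 1.636792
  w ← 1.172969 + (0.3/2)·(1.391415 + 1.636792) = 1.627200
w(0.9) ≈ 1.6272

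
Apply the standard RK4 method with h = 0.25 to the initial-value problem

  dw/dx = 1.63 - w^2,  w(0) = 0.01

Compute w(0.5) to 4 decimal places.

RK4: k1 = f(x_n, w_n); k2 = f(x_n + h/2, w_n + (h/2)·k1); k3 = f(x_n + h/2, w_n + (h/2)·k2); k4 = f(x_n + h, w_n + h·k3); w_{n+1} = w_n + (h/6)·(k1 + 2k2 + 2k3 + k4).
x=0.000000, w=0.010000:
  k1 = f(0.000000, 0.010000) = 1.629900
  k2 = f(0.125000, 0.213737) = 1.584316
  k3 = f(0.125000, 0.208040) = 1.586720
  k4 = f(0.250000, 0.406680) = 1.464611
  w ← 0.010000 + (0.25/6)·(k1 + 2k2 + 2k3 + k4) = 0.403191
x=0.250000, w=0.403191:
  k1 = f(0.250000, 0.403191) = 1.467437
  k2 = f(0.375000, 0.586621) = 1.285876
  k3 = f(0.375000, 0.563925) = 1.311988
  k4 = f(0.500000, 0.731188) = 1.095364
  w ← 0.403191 + (0.25/6)·(k1 + 2k2 + 2k3 + k4) = 0.726463
w(0.5) ≈ 0.7265

0.7265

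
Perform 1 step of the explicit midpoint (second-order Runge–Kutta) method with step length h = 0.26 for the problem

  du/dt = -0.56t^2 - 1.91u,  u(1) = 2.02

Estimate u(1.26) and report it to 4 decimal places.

Midpoint: k1 = f(t_n, u_n); k2 = f(t_n + h/2, u_n + (h/2)·k1); u_{n+1} = u_n + h·k2.
t=1.000000, u=2.020000:
  k1 = f(1.000000, 2.020000) = -4.418200
  k2 = f(1.130000, 1.445634) = -3.476225
  u ← 2.020000 + 0.26·(-3.476225) = 1.116182
u(1.26) ≈ 1.1162

1.1162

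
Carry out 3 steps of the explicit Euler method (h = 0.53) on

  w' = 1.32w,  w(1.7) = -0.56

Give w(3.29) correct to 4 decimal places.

-2.7493

Euler: w_{n+1} = w_n + h·f(x_n, w_n).
x=1.700000, w=-0.560000: f=-0.739200 → w ← -0.560000 + 0.53·(-0.739200) = -0.951776
x=2.230000, w=-0.951776: f=-1.256344 → w ← -0.951776 + 0.53·(-1.256344) = -1.617638
x=2.760000, w=-1.617638: f=-2.135283 → w ← -1.617638 + 0.53·(-2.135283) = -2.749338
w(3.29) ≈ -2.7493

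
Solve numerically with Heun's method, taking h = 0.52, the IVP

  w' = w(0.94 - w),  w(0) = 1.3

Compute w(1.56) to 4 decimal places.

Heun: k1 = f(t_n, w_n); k2 = f(t_n + h, w_n + h·k1); w_{n+1} = w_n + (h/2)·(k1 + k2).
t=0.000000, w=1.300000:
  k1 = f(0.000000, 1.300000) = -0.468000
  k2 = f(0.520000, 1.056640) = -0.123246
  w ← 1.300000 + (0.52/2)·(-0.468000 + (-0.123246)) = 1.146276
t=0.520000, w=1.146276:
  k1 = f(0.520000, 1.146276) = -0.236449
  k2 = f(1.040000, 1.023322) = -0.085266
  w ← 1.146276 + (0.52/2)·(-0.236449 + (-0.085266)) = 1.062630
t=1.040000, w=1.062630:
  k1 = f(1.040000, 1.062630) = -0.130310
  k2 = f(1.560000, 0.994869) = -0.054587
  w ← 1.062630 + (0.52/2)·(-0.130310 + (-0.054587)) = 1.014557
w(1.56) ≈ 1.0146

1.0146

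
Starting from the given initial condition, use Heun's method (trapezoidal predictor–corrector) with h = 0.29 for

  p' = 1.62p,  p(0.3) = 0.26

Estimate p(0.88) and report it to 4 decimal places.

0.6492

Heun: k1 = f(t_n, p_n); k2 = f(t_n + h, p_n + h·k1); p_{n+1} = p_n + (h/2)·(k1 + k2).
t=0.300000, p=0.260000:
  k1 = f(0.300000, 0.260000) = 0.421200
  k2 = f(0.590000, 0.382148) = 0.619080
  p ← 0.260000 + (0.29/2)·(0.421200 + 0.619080) = 0.410841
t=0.590000, p=0.410841:
  k1 = f(0.590000, 0.410841) = 0.665562
  k2 = f(0.880000, 0.603853) = 0.978243
  p ← 0.410841 + (0.29/2)·(0.665562 + 0.978243) = 0.649192
p(0.88) ≈ 0.6492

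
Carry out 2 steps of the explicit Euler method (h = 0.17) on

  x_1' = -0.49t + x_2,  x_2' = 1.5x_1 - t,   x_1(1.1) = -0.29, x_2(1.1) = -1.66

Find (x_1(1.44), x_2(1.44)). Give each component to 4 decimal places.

-1.0962, -2.3061

Euler on (x_1,x_2): x_1_{n+1} = x_1_n + h·x_1', x_2_{n+1} = x_2_n + h·x_2'.
1.100000: (-0.290000, -1.660000); f=(-2.199000, -1.535000) → (-0.663830, -1.920950)
1.270000: (-0.663830, -1.920950); f=(-2.543250, -2.265745) → (-1.096182, -2.306127)
(x_1(1.44), x_2(1.44)) ≈ (-1.0962, -2.3061)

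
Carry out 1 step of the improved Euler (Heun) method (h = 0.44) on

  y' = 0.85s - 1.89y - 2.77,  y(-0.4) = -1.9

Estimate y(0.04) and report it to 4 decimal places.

Heun: k1 = f(s_n, y_n); k2 = f(s_n + h, y_n + h·k1); y_{n+1} = y_n + (h/2)·(k1 + k2).
s=-0.400000, y=-1.900000:
  k1 = f(-0.400000, -1.900000) = 0.481000
  k2 = f(0.040000, -1.688360) = 0.455000
  y ← -1.900000 + (0.44/2)·(0.481000 + 0.455000) = -1.694080
y(0.04) ≈ -1.6941

-1.6941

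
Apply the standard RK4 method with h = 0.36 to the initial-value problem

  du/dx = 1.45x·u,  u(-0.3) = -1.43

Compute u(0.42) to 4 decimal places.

-1.5224

RK4: k1 = f(x_n, u_n); k2 = f(x_n + h/2, u_n + (h/2)·k1); k3 = f(x_n + h/2, u_n + (h/2)·k2); k4 = f(x_n + h, u_n + h·k3); u_{n+1} = u_n + (h/6)·(k1 + 2k2 + 2k3 + k4).
x=-0.300000, u=-1.430000:
  k1 = f(-0.300000, -1.430000) = 0.622050
  k2 = f(-0.120000, -1.318031) = 0.229337
  k3 = f(-0.120000, -1.388719) = 0.241637
  k4 = f(0.060000, -1.343011) = -0.116842
  u ← -1.430000 + (0.36/6)·(k1 + 2k2 + 2k3 + k4) = -1.343171
x=0.060000, u=-1.343171:
  k1 = f(0.060000, -1.343171) = -0.116856
  k2 = f(0.240000, -1.364205) = -0.474743
  k3 = f(0.240000, -1.428624) = -0.497161
  k4 = f(0.420000, -1.522149) = -0.926989
  u ← -1.343171 + (0.36/6)·(k1 + 2k2 + 2k3 + k4) = -1.522430
u(0.42) ≈ -1.5224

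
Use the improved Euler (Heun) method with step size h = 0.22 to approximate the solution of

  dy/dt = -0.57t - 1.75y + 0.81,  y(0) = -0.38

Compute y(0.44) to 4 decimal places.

0.0170

Heun: k1 = f(t_n, y_n); k2 = f(t_n + h, y_n + h·k1); y_{n+1} = y_n + (h/2)·(k1 + k2).
t=0.000000, y=-0.380000:
  k1 = f(0.000000, -0.380000) = 1.475000
  k2 = f(0.220000, -0.055500) = 0.781725
  y ← -0.380000 + (0.22/2)·(1.475000 + 0.781725) = -0.131760
t=0.220000, y=-0.131760:
  k1 = f(0.220000, -0.131760) = 0.915180
  k2 = f(0.440000, 0.069579) = 0.437436
  y ← -0.131760 + (0.22/2)·(0.915180 + 0.437436) = 0.017028
y(0.44) ≈ 0.0170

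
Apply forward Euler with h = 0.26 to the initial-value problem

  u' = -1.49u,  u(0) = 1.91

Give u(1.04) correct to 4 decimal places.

0.2690

Euler: u_{n+1} = u_n + h·f(x_n, u_n).
x=0.000000, u=1.910000: f=-2.845900 → u ← 1.910000 + 0.26·(-2.845900) = 1.170066
x=0.260000, u=1.170066: f=-1.743398 → u ← 1.170066 + 0.26·(-1.743398) = 0.716782
x=0.520000, u=0.716782: f=-1.068006 → u ← 0.716782 + 0.26·(-1.068006) = 0.439101
x=0.780000, u=0.439101: f=-0.654260 → u ← 0.439101 + 0.26·(-0.654260) = 0.268993
u(1.04) ≈ 0.2690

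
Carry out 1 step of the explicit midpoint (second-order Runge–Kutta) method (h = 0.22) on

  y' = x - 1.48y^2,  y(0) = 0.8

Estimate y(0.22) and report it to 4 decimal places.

0.6666

Midpoint: k1 = f(x_n, y_n); k2 = f(x_n + h/2, y_n + (h/2)·k1); y_{n+1} = y_n + h·k2.
x=0.000000, y=0.800000:
  k1 = f(0.000000, 0.800000) = -0.947200
  k2 = f(0.110000, 0.695808) = -0.606540
  y ← 0.800000 + 0.22·(-0.606540) = 0.666561
y(0.22) ≈ 0.6666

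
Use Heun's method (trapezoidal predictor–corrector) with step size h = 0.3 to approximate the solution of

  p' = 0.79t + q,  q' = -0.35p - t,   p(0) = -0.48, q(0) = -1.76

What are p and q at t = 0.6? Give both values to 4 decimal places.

-1.3746, -1.7371

Heun on (p,q): k1 = f(t_n, state_n); k2 = f(t_n + h, state_n + h·k1); state_{n+1} = state_n + (h/2)·(k1 + k2).
0.000000: (-0.480000, -1.760000)
  k1 = (-1.760000, 0.168000)
  predictor → (-1.008000, -1.709600)
  k2 = (-1.472600, 0.052800)
  → (-0.964890, -1.726880)
0.300000: (-0.964890, -1.726880)
  k1 = (-1.489880, 0.037711)
  predictor → (-1.411854, -1.715567)
  k2 = (-1.241567, -0.105851)
  → (-1.374607, -1.737101)
(p(0.6), q(0.6)) ≈ (-1.3746, -1.7371)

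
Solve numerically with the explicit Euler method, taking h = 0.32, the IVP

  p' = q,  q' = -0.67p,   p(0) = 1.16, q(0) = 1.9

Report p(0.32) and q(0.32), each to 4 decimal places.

1.7680, 1.6513

Euler on (p,q): p_{n+1} = p_n + h·p', q_{n+1} = q_n + h·q'.
0.000000: (1.160000, 1.900000); f=(1.900000, -0.777200) → (1.768000, 1.651296)
(p(0.32), q(0.32)) ≈ (1.7680, 1.6513)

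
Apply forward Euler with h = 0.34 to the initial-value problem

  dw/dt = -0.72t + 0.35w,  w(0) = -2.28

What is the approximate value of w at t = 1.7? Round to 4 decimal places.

-4.9376

Euler: w_{n+1} = w_n + h·f(t_n, w_n).
t=0.000000, w=-2.280000: f=-0.798000 → w ← -2.280000 + 0.34·(-0.798000) = -2.551320
t=0.340000, w=-2.551320: f=-1.137762 → w ← -2.551320 + 0.34·(-1.137762) = -2.938159
t=0.680000, w=-2.938159: f=-1.517956 → w ← -2.938159 + 0.34·(-1.517956) = -3.454264
t=1.020000, w=-3.454264: f=-1.943392 → w ← -3.454264 + 0.34·(-1.943392) = -4.115017
t=1.360000, w=-4.115017: f=-2.419456 → w ← -4.115017 + 0.34·(-2.419456) = -4.937633
w(1.7) ≈ -4.9376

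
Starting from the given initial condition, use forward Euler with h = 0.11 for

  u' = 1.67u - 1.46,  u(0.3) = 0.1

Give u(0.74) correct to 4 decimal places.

-0.6458

Euler: u_{n+1} = u_n + h·f(t_n, u_n).
t=0.300000, u=0.100000: f=-1.293000 → u ← 0.100000 + 0.11·(-1.293000) = -0.042230
t=0.410000, u=-0.042230: f=-1.530524 → u ← -0.042230 + 0.11·(-1.530524) = -0.210588
t=0.520000, u=-0.210588: f=-1.811681 → u ← -0.210588 + 0.11·(-1.811681) = -0.409873
t=0.630000, u=-0.409873: f=-2.144487 → u ← -0.409873 + 0.11·(-2.144487) = -0.645766
u(0.74) ≈ -0.6458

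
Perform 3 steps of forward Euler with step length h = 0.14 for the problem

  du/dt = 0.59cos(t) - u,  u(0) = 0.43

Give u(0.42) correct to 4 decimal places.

Euler: u_{n+1} = u_n + h·f(t_n, u_n).
t=0.000000, u=0.430000: f=0.160000 → u ← 0.430000 + 0.14·0.160000 = 0.452400
t=0.140000, u=0.452400: f=0.131827 → u ← 0.452400 + 0.14·0.131827 = 0.470856
t=0.280000, u=0.470856: f=0.096167 → u ← 0.470856 + 0.14·0.096167 = 0.484319
u(0.42) ≈ 0.4843

0.4843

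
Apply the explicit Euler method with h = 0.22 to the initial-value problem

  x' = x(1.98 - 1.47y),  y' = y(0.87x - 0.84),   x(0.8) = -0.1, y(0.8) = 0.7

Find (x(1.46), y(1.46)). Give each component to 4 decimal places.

-0.1963, 0.3470

Euler on (x,y): x_{n+1} = x_n + h·x', y_{n+1} = y_n + h·y'.
0.800000: (-0.100000, 0.700000); f=(-0.095100, -0.648900) → (-0.120922, 0.557242)
1.020000: (-0.120922, 0.557242); f=(-0.140373, -0.526706) → (-0.151804, 0.441367)
1.240000: (-0.151804, 0.441367); f=(-0.202080, -0.429039) → (-0.196262, 0.346978)
(x(1.46), y(1.46)) ≈ (-0.1963, 0.3470)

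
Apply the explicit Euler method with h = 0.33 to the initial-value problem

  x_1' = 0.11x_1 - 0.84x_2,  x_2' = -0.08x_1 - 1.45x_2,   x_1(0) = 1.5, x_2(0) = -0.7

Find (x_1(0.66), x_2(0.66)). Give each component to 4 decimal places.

Euler on (x_1,x_2): x_1_{n+1} = x_1_n + h·x_1', x_2_{n+1} = x_2_n + h·x_2'.
0.000000: (1.500000, -0.700000); f=(0.753000, 0.895000) → (1.748490, -0.404650)
0.330000: (1.748490, -0.404650); f=(0.532240, 0.446863) → (1.924129, -0.257185)
(x_1(0.66), x_2(0.66)) ≈ (1.9241, -0.2572)

1.9241, -0.2572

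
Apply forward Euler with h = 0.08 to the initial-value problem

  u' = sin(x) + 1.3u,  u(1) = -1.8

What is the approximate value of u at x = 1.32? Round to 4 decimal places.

Euler: u_{n+1} = u_n + h·f(x_n, u_n).
x=1.000000, u=-1.800000: f=-1.498529 → u ← -1.800000 + 0.08·(-1.498529) = -1.919882
x=1.080000, u=-1.919882: f=-1.613889 → u ← -1.919882 + 0.08·(-1.613889) = -2.048993
x=1.160000, u=-2.048993: f=-1.746888 → u ← -2.048993 + 0.08·(-1.746888) = -2.188745
x=1.240000, u=-2.188745: f=-1.899584 → u ← -2.188745 + 0.08·(-1.899584) = -2.340711
u(1.32) ≈ -2.3407

-2.3407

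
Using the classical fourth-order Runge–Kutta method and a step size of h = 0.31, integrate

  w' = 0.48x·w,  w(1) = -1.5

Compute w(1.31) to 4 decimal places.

RK4: k1 = f(x_n, w_n); k2 = f(x_n + h/2, w_n + (h/2)·k1); k3 = f(x_n + h/2, w_n + (h/2)·k2); k4 = f(x_n + h, w_n + h·k3); w_{n+1} = w_n + (h/6)·(k1 + 2k2 + 2k3 + k4).
x=1.000000, w=-1.500000:
  k1 = f(1.000000, -1.500000) = -0.720000
  k2 = f(1.155000, -1.611600) = -0.893471
  k3 = f(1.155000, -1.638488) = -0.908378
  k4 = f(1.310000, -1.781597) = -1.120268
  w ← -1.500000 + (0.31/6)·(k1 + 2k2 + 2k3 + k4) = -1.781272
w(1.31) ≈ -1.7813

-1.7813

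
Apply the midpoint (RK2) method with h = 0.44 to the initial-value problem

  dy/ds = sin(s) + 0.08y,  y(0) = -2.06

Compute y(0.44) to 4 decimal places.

Midpoint: k1 = f(s_n, y_n); k2 = f(s_n + h/2, y_n + (h/2)·k1); y_{n+1} = y_n + h·k2.
s=0.000000, y=-2.060000:
  k1 = f(0.000000, -2.060000) = -0.164800
  k2 = f(0.220000, -2.096256) = 0.050529
  y ← -2.060000 + 0.44·0.050529 = -2.037767
y(0.44) ≈ -2.0378

-2.0378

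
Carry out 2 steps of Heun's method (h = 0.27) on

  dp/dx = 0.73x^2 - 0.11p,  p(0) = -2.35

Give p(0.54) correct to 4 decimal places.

Heun: k1 = f(x_n, p_n); k2 = f(x_n + h, p_n + h·k1); p_{n+1} = p_n + (h/2)·(k1 + k2).
x=0.000000, p=-2.350000:
  k1 = f(0.000000, -2.350000) = 0.258500
  k2 = f(0.270000, -2.280205) = 0.304040
  p ← -2.350000 + (0.27/2)·(0.258500 + 0.304040) = -2.274057
x=0.270000, p=-2.274057:
  k1 = f(0.270000, -2.274057) = 0.303363
  k2 = f(0.540000, -2.192149) = 0.454004
  p ← -2.274057 + (0.27/2)·(0.303363 + 0.454004) = -2.171813
p(0.54) ≈ -2.1718

-2.1718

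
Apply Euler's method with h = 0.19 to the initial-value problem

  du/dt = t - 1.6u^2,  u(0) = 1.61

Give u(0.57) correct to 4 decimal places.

Euler: u_{n+1} = u_n + h·f(t_n, u_n).
t=0.000000, u=1.610000: f=-4.147360 → u ← 1.610000 + 0.19·(-4.147360) = 0.822002
t=0.190000, u=0.822002: f=-0.891099 → u ← 0.822002 + 0.19·(-0.891099) = 0.652693
t=0.380000, u=0.652693: f=-0.301613 → u ← 0.652693 + 0.19·(-0.301613) = 0.595386
u(0.57) ≈ 0.5954

0.5954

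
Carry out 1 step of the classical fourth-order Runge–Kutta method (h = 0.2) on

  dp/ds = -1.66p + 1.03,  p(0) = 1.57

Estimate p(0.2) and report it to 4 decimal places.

RK4: k1 = f(s_n, p_n); k2 = f(s_n + h/2, p_n + (h/2)·k1); k3 = f(s_n + h/2, p_n + (h/2)·k2); k4 = f(s_n + h, p_n + h·k3); p_{n+1} = p_n + (h/6)·(k1 + 2k2 + 2k3 + k4).
s=0.000000, p=1.570000:
  k1 = f(0.000000, 1.570000) = -1.576200
  k2 = f(0.100000, 1.412380) = -1.314551
  k3 = f(0.100000, 1.438545) = -1.357985
  k4 = f(0.200000, 1.298403) = -1.125349
  p ← 1.570000 + (0.2/6)·(k1 + 2k2 + 2k3 + k4) = 1.301779
p(0.2) ≈ 1.3018

1.3018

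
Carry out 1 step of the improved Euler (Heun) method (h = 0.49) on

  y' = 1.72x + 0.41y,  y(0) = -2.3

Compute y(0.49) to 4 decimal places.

-2.6020

Heun: k1 = f(x_n, y_n); k2 = f(x_n + h, y_n + h·k1); y_{n+1} = y_n + (h/2)·(k1 + k2).
x=0.000000, y=-2.300000:
  k1 = f(0.000000, -2.300000) = -0.943000
  k2 = f(0.490000, -2.762070) = -0.289649
  y ← -2.300000 + (0.49/2)·(-0.943000 + (-0.289649)) = -2.601999
y(0.49) ≈ -2.6020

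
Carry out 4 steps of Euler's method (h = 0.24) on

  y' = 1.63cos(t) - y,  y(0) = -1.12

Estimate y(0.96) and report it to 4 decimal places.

0.5754

Euler: y_{n+1} = y_n + h·f(t_n, y_n).
t=0.000000, y=-1.120000: f=2.750000 → y ← -1.120000 + 0.24·2.750000 = -0.460000
t=0.240000, y=-0.460000: f=2.043281 → y ← -0.460000 + 0.24·2.043281 = 0.030387
t=0.480000, y=0.030387: f=1.415414 → y ← 0.030387 + 0.24·1.415414 = 0.370087
t=0.720000, y=0.370087: f=0.855356 → y ← 0.370087 + 0.24·0.855356 = 0.575372
y(0.96) ≈ 0.5754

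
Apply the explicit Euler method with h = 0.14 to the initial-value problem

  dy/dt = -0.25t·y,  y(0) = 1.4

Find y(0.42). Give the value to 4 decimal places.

1.3795

Euler: y_{n+1} = y_n + h·f(t_n, y_n).
t=0.000000, y=1.400000: f=0.000000 → y ← 1.400000 + 0.14·0.000000 = 1.400000
t=0.140000, y=1.400000: f=-0.049000 → y ← 1.400000 + 0.14·(-0.049000) = 1.393140
t=0.280000, y=1.393140: f=-0.097520 → y ← 1.393140 + 0.14·(-0.097520) = 1.379487
y(0.42) ≈ 1.3795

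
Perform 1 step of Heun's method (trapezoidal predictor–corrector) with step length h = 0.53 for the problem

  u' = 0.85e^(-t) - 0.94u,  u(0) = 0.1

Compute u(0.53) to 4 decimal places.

0.3082

Heun: k1 = f(t_n, u_n); k2 = f(t_n + h, u_n + h·k1); u_{n+1} = u_n + (h/2)·(k1 + k2).
t=0.000000, u=0.100000:
  k1 = f(0.000000, 0.100000) = 0.756000
  k2 = f(0.530000, 0.500680) = 0.029675
  u ← 0.100000 + (0.53/2)·(0.756000 + 0.029675) = 0.308204
u(0.53) ≈ 0.3082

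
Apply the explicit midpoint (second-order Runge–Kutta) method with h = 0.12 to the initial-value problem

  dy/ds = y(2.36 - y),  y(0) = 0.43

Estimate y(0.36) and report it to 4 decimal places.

0.8076

Midpoint: k1 = f(s_n, y_n); k2 = f(s_n + h/2, y_n + (h/2)·k1); y_{n+1} = y_n + h·k2.
s=0.000000, y=0.430000:
  k1 = f(0.000000, 0.430000) = 0.829900
  k2 = f(0.060000, 0.479794) = 0.902112
  y ← 0.430000 + 0.12·0.902112 = 0.538253
s=0.120000, y=0.538253:
  k1 = f(0.120000, 0.538253) = 0.980561
  k2 = f(0.180000, 0.597087) = 1.052613
  y ← 0.538253 + 0.12·1.052613 = 0.664567
s=0.240000, y=0.664567:
  k1 = f(0.240000, 0.664567) = 1.126729
  k2 = f(0.300000, 0.732171) = 1.191849
  y ← 0.664567 + 0.12·1.191849 = 0.807589
y(0.36) ≈ 0.8076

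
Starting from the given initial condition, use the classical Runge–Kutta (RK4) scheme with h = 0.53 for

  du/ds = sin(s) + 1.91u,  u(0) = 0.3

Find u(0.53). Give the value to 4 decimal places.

RK4: k1 = f(s_n, u_n); k2 = f(s_n + h/2, u_n + (h/2)·k1); k3 = f(s_n + h/2, u_n + (h/2)·k2); k4 = f(s_n + h, u_n + h·k3); u_{n+1} = u_n + (h/6)·(k1 + 2k2 + 2k3 + k4).
s=0.000000, u=0.300000:
  k1 = f(0.000000, 0.300000) = 0.573000
  k2 = f(0.265000, 0.451845) = 1.124933
  k3 = f(0.265000, 0.598107) = 1.404294
  k4 = f(0.530000, 1.044276) = 2.500100
  u ← 0.300000 + (0.53/6)·(k1 + 2k2 + 2k3 + k4) = 1.018287
u(0.53) ≈ 1.0183

1.0183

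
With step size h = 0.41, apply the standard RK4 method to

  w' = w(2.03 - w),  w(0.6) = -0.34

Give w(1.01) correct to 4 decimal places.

RK4: k1 = f(x_n, w_n); k2 = f(x_n + h/2, w_n + (h/2)·k1); k3 = f(x_n + h/2, w_n + (h/2)·k2); k4 = f(x_n + h, w_n + h·k3); w_{n+1} = w_n + (h/6)·(k1 + 2k2 + 2k3 + k4).
x=0.600000, w=-0.340000:
  k1 = f(0.600000, -0.340000) = -0.805800
  k2 = f(0.805000, -0.505189) = -1.280750
  k3 = f(0.805000, -0.602554) = -1.586255
  k4 = f(1.010000, -0.990364) = -2.991262
  w ← -0.340000 + (0.41/6)·(k1 + 2k2 + 2k3 + k4) = -0.991290
w(1.01) ≈ -0.9913

-0.9913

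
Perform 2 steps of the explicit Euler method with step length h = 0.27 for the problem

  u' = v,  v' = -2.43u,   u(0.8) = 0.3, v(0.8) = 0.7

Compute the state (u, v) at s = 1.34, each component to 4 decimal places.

Euler on (u,v): u_{n+1} = u_n + h·u', v_{n+1} = v_n + h·v'.
0.800000: (0.300000, 0.700000); f=(0.700000, -0.729000) → (0.489000, 0.503170)
1.070000: (0.489000, 0.503170); f=(0.503170, -1.188270) → (0.624856, 0.182337)
(u(1.34), v(1.34)) ≈ (0.6249, 0.1823)

0.6249, 0.1823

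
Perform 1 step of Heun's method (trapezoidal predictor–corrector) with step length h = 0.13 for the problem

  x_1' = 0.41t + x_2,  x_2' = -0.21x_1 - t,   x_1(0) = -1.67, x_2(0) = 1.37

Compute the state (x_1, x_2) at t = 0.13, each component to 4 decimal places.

Heun on (x_1,x_2): k1 = f(t_n, state_n); k2 = f(t_n + h, state_n + h·k1); state_{n+1} = state_n + (h/2)·(k1 + k2).
0.000000: (-1.670000, 1.370000)
  k1 = (1.370000, 0.350700)
  predictor → (-1.491900, 1.415591)
  k2 = (1.468891, 0.183299)
  → (-1.485472, 1.404710)
(x_1(0.13), x_2(0.13)) ≈ (-1.4855, 1.4047)

-1.4855, 1.4047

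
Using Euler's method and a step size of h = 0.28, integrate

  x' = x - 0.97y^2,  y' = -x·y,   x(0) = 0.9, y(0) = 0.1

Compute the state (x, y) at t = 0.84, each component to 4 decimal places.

1.8803, 0.0299

Euler on (x,y): x_{n+1} = x_n + h·x', y_{n+1} = y_n + h·y'.
0.000000: (0.900000, 0.100000); f=(0.890300, -0.090000) → (1.149284, 0.074800)
0.280000: (1.149284, 0.074800); f=(1.143857, -0.085966) → (1.469564, 0.050729)
0.560000: (1.469564, 0.050729); f=(1.467068, -0.074550) → (1.880343, 0.029855)
(x(0.84), y(0.84)) ≈ (1.8803, 0.0299)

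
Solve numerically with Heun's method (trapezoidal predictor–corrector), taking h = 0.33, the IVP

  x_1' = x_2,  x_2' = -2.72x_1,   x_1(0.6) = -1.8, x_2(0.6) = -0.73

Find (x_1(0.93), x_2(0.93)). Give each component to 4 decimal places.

-1.7743, 0.9938

Heun on (x_1,x_2): k1 = f(t_n, state_n); k2 = f(t_n + h, state_n + h·k1); state_{n+1} = state_n + (h/2)·(k1 + k2).
0.600000: (-1.800000, -0.730000)
  k1 = (-0.730000, 4.896000)
  predictor → (-2.040900, 0.885680)
  k2 = (0.885680, 5.551248)
  → (-1.774313, 0.993796)
(x_1(0.93), x_2(0.93)) ≈ (-1.7743, 0.9938)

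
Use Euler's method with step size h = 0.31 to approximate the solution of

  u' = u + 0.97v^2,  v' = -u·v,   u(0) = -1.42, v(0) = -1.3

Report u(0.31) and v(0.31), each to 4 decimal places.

-1.3520, -1.8723

Euler on (u,v): u_{n+1} = u_n + h·u', v_{n+1} = v_n + h·v'.
0.000000: (-1.420000, -1.300000); f=(0.219300, -1.846000) → (-1.352017, -1.872260)
(u(0.31), v(0.31)) ≈ (-1.3520, -1.8723)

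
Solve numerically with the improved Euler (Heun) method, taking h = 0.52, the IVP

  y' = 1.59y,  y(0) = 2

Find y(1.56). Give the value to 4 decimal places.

20.3971

Heun: k1 = f(x_n, y_n); k2 = f(x_n + h, y_n + h·k1); y_{n+1} = y_n + (h/2)·(k1 + k2).
x=0.000000, y=2.000000:
  k1 = f(0.000000, 2.000000) = 3.180000
  k2 = f(0.520000, 3.653600) = 5.809224
  y ← 2.000000 + (0.52/2)·(3.180000 + 5.809224) = 4.337198
x=0.520000, y=4.337198:
  k1 = f(0.520000, 4.337198) = 6.896145
  k2 = f(1.040000, 7.923194) = 12.597878
  y ← 4.337198 + (0.52/2)·(6.896145 + 12.597878) = 9.405644
x=1.040000, y=9.405644:
  k1 = f(1.040000, 9.405644) = 14.954974
  k2 = f(1.560000, 17.182231) = 27.319747
  y ← 9.405644 + (0.52/2)·(14.954974 + 27.319747) = 20.397072
y(1.56) ≈ 20.3971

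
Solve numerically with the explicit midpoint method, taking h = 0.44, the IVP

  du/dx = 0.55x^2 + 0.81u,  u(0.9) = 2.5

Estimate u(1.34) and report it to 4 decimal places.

Midpoint: k1 = f(x_n, u_n); k2 = f(x_n + h/2, u_n + (h/2)·k1); u_{n+1} = u_n + h·k2.
x=0.900000, u=2.500000:
  k1 = f(0.900000, 2.500000) = 2.470500
  k2 = f(1.120000, 3.043510) = 3.155163
  u ← 2.500000 + 0.44·3.155163 = 3.888272
u(1.34) ≈ 3.8883

3.8883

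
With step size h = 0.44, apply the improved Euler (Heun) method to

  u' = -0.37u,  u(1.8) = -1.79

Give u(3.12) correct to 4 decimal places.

Heun: k1 = f(t_n, u_n); k2 = f(t_n + h, u_n + h·k1); u_{n+1} = u_n + (h/2)·(k1 + k2).
t=1.800000, u=-1.790000:
  k1 = f(1.800000, -1.790000) = 0.662300
  k2 = f(2.240000, -1.498588) = 0.554478
  u ← -1.790000 + (0.44/2)·(0.662300 + 0.554478) = -1.522309
t=2.240000, u=-1.522309:
  k1 = f(2.240000, -1.522309) = 0.563254
  k2 = f(2.680000, -1.274477) = 0.471557
  u ← -1.522309 + (0.44/2)·(0.563254 + 0.471557) = -1.294651
t=2.680000, u=-1.294651:
  k1 = f(2.680000, -1.294651) = 0.479021
  k2 = f(3.120000, -1.083881) = 0.401036
  u ← -1.294651 + (0.44/2)·(0.479021 + 0.401036) = -1.101038
u(3.12) ≈ -1.1010

-1.1010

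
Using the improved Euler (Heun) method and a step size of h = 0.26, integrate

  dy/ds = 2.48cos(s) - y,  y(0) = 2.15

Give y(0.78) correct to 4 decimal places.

Heun: k1 = f(s_n, y_n); k2 = f(s_n + h, y_n + h·k1); y_{n+1} = y_n + (h/2)·(k1 + k2).
s=0.000000, y=2.150000:
  k1 = f(0.000000, 2.150000) = 0.330000
  k2 = f(0.260000, 2.235800) = 0.160847
  y ← 2.150000 + (0.26/2)·(0.330000 + 0.160847) = 2.213810
s=0.260000, y=2.213810:
  k1 = f(0.260000, 2.213810) = 0.182837
  k2 = f(0.520000, 2.261348) = -0.109156
  y ← 2.213810 + (0.26/2)·(0.182837 + (-0.109156)) = 2.223389
s=0.520000, y=2.223389:
  k1 = f(0.520000, 2.223389) = -0.071197
  k2 = f(0.780000, 2.204877) = -0.441812
  y ← 2.223389 + (0.26/2)·(-0.071197 + (-0.441812)) = 2.156697
y(0.78) ≈ 2.1567

2.1567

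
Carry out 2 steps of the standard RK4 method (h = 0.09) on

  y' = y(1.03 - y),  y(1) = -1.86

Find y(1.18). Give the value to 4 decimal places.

-3.5410

RK4: k1 = f(x_n, y_n); k2 = f(x_n + h/2, y_n + (h/2)·k1); k3 = f(x_n + h/2, y_n + (h/2)·k2); k4 = f(x_n + h, y_n + h·k3); y_{n+1} = y_n + (h/6)·(k1 + 2k2 + 2k3 + k4).
x=1.000000, y=-1.860000:
  k1 = f(1.000000, -1.860000) = -5.375400
  k2 = f(1.045000, -2.101893) = -6.582904
  k3 = f(1.045000, -2.156231) = -6.870248
  k4 = f(1.090000, -2.478322) = -8.694754
  y ← -1.860000 + (0.09/6)·(k1 + 2k2 + 2k3 + k4) = -2.474647
x=1.090000, y=-2.474647:
  k1 = f(1.090000, -2.474647) = -8.672763
  k2 = f(1.135000, -2.864921) = -11.158643
  k3 = f(1.135000, -2.976786) = -11.927343
  k4 = f(1.180000, -3.548108) = -16.243620
  y ← -2.474647 + (0.09/6)·(k1 + 2k2 + 2k3 + k4) = -3.540972
y(1.18) ≈ -3.5410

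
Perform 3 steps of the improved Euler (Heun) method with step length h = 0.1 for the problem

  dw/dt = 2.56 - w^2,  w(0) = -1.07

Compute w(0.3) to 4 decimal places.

Heun: k1 = f(t_n, w_n); k2 = f(t_n + h, w_n + h·k1); w_{n+1} = w_n + (h/2)·(k1 + k2).
t=0.000000, w=-1.070000:
  k1 = f(0.000000, -1.070000) = 1.415100
  k2 = f(0.100000, -0.928490) = 1.697906
  w ← -1.070000 + (0.1/2)·(1.415100 + 1.697906) = -0.914350
t=0.100000, w=-0.914350:
  k1 = f(0.100000, -0.914350) = 1.723965
  k2 = f(0.200000, -0.741953) = 2.009505
  w ← -0.914350 + (0.1/2)·(1.723965 + 2.009505) = -0.727676
t=0.200000, w=-0.727676:
  k1 = f(0.200000, -0.727676) = 2.030487
  k2 = f(0.300000, -0.524627) = 2.284766
  w ← -0.727676 + (0.1/2)·(2.030487 + 2.284766) = -0.511914
w(0.3) ≈ -0.5119

-0.5119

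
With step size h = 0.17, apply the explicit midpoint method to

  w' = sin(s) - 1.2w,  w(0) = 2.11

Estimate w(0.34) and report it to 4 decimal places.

Midpoint: k1 = f(s_n, w_n); k2 = f(s_n + h/2, w_n + (h/2)·k1); w_{n+1} = w_n + h·k2.
s=0.000000, w=2.110000:
  k1 = f(0.000000, 2.110000) = -2.532000
  k2 = f(0.085000, 1.894780) = -2.188838
  w ← 2.110000 + 0.17·(-2.188838) = 1.737897
s=0.170000, w=1.737897:
  k1 = f(0.170000, 1.737897) = -1.916295
  k2 = f(0.255000, 1.575012) = -1.637770
  w ← 1.737897 + 0.17·(-1.637770) = 1.459477
w(0.34) ≈ 1.4595

1.4595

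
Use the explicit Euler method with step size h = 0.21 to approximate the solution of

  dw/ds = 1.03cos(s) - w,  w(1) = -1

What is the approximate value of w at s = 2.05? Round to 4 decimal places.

Euler: w_{n+1} = w_n + h·f(s_n, w_n).
s=1.000000, w=-1.000000: f=1.556511 → w ← -1.000000 + 0.21·1.556511 = -0.673133
s=1.210000, w=-0.673133: f=1.036743 → w ← -0.673133 + 0.21·1.036743 = -0.455417
s=1.420000, w=-0.455417: f=0.610149 → w ← -0.455417 + 0.21·0.610149 = -0.327285
s=1.630000, w=-0.327285: f=0.266341 → w ← -0.327285 + 0.21·0.266341 = -0.271354
s=1.840000, w=-0.271354: f=-0.002589 → w ← -0.271354 + 0.21·(-0.002589) = -0.271897
w(2.05) ≈ -0.2719

-0.2719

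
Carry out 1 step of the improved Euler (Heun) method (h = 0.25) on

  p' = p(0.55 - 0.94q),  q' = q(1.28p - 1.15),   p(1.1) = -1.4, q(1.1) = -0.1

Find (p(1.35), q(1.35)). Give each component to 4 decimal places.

Heun on (p,q): k1 = f(x_n, state_n); k2 = f(x_n + h, state_n + h·k1); state_{n+1} = state_n + (h/2)·(k1 + k2).
1.100000: (-1.400000, -0.100000)
  k1 = (-0.901600, 0.294200)
  predictor → (-1.625400, -0.026450)
  k2 = (-0.934382, 0.085447)
  → (-1.629498, -0.052544)
(p(1.35), q(1.35)) ≈ (-1.6295, -0.0525)

-1.6295, -0.0525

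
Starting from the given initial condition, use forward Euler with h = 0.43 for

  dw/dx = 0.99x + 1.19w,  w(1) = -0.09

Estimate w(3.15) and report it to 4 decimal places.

Euler: w_{n+1} = w_n + h·f(x_n, w_n).
x=1.000000, w=-0.090000: f=0.882900 → w ← -0.090000 + 0.43·0.882900 = 0.289647
x=1.430000, w=0.289647: f=1.760380 → w ← 0.289647 + 0.43·1.760380 = 1.046610
x=1.860000, w=1.046610: f=3.086866 → w ← 1.046610 + 0.43·3.086866 = 2.373963
x=2.290000, w=2.373963: f=5.092116 → w ← 2.373963 + 0.43·5.092116 = 4.563573
x=2.720000, w=4.563573: f=8.123452 → w ← 4.563573 + 0.43·8.123452 = 8.056657
w(3.15) ≈ 8.0567

8.0567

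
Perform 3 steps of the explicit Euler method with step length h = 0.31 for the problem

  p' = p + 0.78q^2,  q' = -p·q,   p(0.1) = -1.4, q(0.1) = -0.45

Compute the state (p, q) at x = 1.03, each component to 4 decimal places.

Euler on (p,q): p_{n+1} = p_n + h·p', q_{n+1} = q_n + h·q'.
0.100000: (-1.400000, -0.450000); f=(-1.242050, -0.630000) → (-1.785035, -0.645300)
0.410000: (-1.785035, -0.645300); f=(-1.460234, -1.151883) → (-2.237708, -1.002384)
0.720000: (-2.237708, -1.002384); f=(-1.453985, -2.243042) → (-2.688443, -1.697727)
(p(1.03), q(1.03)) ≈ (-2.6884, -1.6977)

-2.6884, -1.6977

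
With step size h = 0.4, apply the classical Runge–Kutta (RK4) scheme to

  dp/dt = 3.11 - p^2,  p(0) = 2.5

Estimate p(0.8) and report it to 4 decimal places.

1.8145

RK4: k1 = f(t_n, p_n); k2 = f(t_n + h/2, p_n + (h/2)·k1); k3 = f(t_n + h/2, p_n + (h/2)·k2); k4 = f(t_n + h, p_n + h·k3); p_{n+1} = p_n + (h/6)·(k1 + 2k2 + 2k3 + k4).
t=0.000000, p=2.500000:
  k1 = f(0.000000, 2.500000) = -3.140000
  k2 = f(0.200000, 1.872000) = -0.394384
  k3 = f(0.200000, 2.421123) = -2.751838
  k4 = f(0.400000, 1.399265) = 1.152058
  p ← 2.500000 + (0.4/6)·(k1 + 2k2 + 2k3 + k4) = 1.947974
t=0.400000, p=1.947974:
  k1 = f(0.400000, 1.947974) = -0.684604
  k2 = f(0.600000, 1.811054) = -0.169915
  k3 = f(0.600000, 1.913991) = -0.553363
  k4 = f(0.800000, 1.726629) = 0.128752
  p ← 1.947974 + (0.4/6)·(k1 + 2k2 + 2k3 + k4) = 1.814480
p(0.8) ≈ 1.8145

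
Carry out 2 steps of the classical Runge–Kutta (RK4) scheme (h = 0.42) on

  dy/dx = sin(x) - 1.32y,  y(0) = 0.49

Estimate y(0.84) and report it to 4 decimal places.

0.3974

RK4: k1 = f(x_n, y_n); k2 = f(x_n + h/2, y_n + (h/2)·k1); k3 = f(x_n + h/2, y_n + (h/2)·k2); k4 = f(x_n + h, y_n + h·k3); y_{n+1} = y_n + (h/6)·(k1 + 2k2 + 2k3 + k4).
x=0.000000, y=0.490000:
  k1 = f(0.000000, 0.490000) = -0.646800
  k2 = f(0.210000, 0.354172) = -0.259047
  k3 = f(0.210000, 0.435600) = -0.366532
  k4 = f(0.420000, 0.336056) = -0.035834
  y ← 0.490000 + (0.42/6)·(k1 + 2k2 + 2k3 + k4) = 0.354635
x=0.420000, y=0.354635:
  k1 = f(0.420000, 0.354635) = -0.060357
  k2 = f(0.630000, 0.341960) = 0.137758
  k3 = f(0.630000, 0.383564) = 0.082841
  k4 = f(0.840000, 0.389428) = 0.230599
  y ← 0.354635 + (0.42/6)·(k1 + 2k2 + 2k3 + k4) = 0.397435
y(0.84) ≈ 0.3974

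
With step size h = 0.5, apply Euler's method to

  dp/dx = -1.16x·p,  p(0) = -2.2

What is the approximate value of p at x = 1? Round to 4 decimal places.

Euler: p_{n+1} = p_n + h·f(x_n, p_n).
x=0.000000, p=-2.200000: f=0.000000 → p ← -2.200000 + 0.5·0.000000 = -2.200000
x=0.500000, p=-2.200000: f=1.276000 → p ← -2.200000 + 0.5·1.276000 = -1.562000
p(1) ≈ -1.5620

-1.5620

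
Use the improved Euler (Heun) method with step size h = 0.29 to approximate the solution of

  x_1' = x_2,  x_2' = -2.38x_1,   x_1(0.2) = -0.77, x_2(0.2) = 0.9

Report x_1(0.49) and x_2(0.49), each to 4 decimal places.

Heun on (x_1,x_2): k1 = f(t_n, state_n); k2 = f(t_n + h, state_n + h·k1); state_{n+1} = state_n + (h/2)·(k1 + k2).
0.200000: (-0.770000, 0.900000)
  k1 = (0.900000, 1.832600)
  predictor → (-0.509000, 1.431454)
  k2 = (1.431454, 1.211420)
  → (-0.431939, 1.341383)
(x_1(0.49), x_2(0.49)) ≈ (-0.4319, 1.3414)

-0.4319, 1.3414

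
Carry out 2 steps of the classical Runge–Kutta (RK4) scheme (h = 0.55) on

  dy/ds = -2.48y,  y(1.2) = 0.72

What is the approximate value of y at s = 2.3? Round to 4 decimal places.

0.0595

RK4: k1 = f(s_n, y_n); k2 = f(s_n + h/2, y_n + (h/2)·k1); k3 = f(s_n + h/2, y_n + (h/2)·k2); k4 = f(s_n + h, y_n + h·k3); y_{n+1} = y_n + (h/6)·(k1 + 2k2 + 2k3 + k4).
s=1.200000, y=0.720000:
  k1 = f(1.200000, 0.720000) = -1.785600
  k2 = f(1.475000, 0.228960) = -0.567821
  k3 = f(1.475000, 0.563849) = -1.398346
  k4 = f(1.750000, -0.049090) = 0.121744
  y ← 0.720000 + (0.55/6)·(k1 + 2k2 + 2k3 + k4) = 0.207016
s=1.750000, y=0.207016:
  k1 = f(1.750000, 0.207016) = -0.513400
  k2 = f(2.025000, 0.065831) = -0.163261
  k3 = f(2.025000, 0.162119) = -0.402055
  k4 = f(2.300000, -0.014115) = 0.035004
  y ← 0.207016 + (0.55/6)·(k1 + 2k2 + 2k3 + k4) = 0.059522
y(2.3) ≈ 0.0595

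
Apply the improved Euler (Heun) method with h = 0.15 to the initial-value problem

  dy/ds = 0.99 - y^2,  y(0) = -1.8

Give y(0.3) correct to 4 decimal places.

Heun: k1 = f(s_n, y_n); k2 = f(s_n + h, y_n + h·k1); y_{n+1} = y_n + (h/2)·(k1 + k2).
s=0.000000, y=-1.800000:
  k1 = f(0.000000, -1.800000) = -2.250000
  k2 = f(0.150000, -2.137500) = -3.578906
  y ← -1.800000 + (0.15/2)·(-2.250000 + (-3.578906)) = -2.237168
s=0.150000, y=-2.237168:
  k1 = f(0.150000, -2.237168) = -4.014921
  k2 = f(0.300000, -2.839406) = -7.072227
  y ← -2.237168 + (0.15/2)·(-4.014921 + (-7.072227)) = -3.068704
y(0.3) ≈ -3.0687

-3.0687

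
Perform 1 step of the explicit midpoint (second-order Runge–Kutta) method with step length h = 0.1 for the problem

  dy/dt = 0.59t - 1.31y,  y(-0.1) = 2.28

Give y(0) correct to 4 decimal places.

Midpoint: k1 = f(t_n, y_n); k2 = f(t_n + h/2, y_n + (h/2)·k1); y_{n+1} = y_n + h·k2.
t=-0.100000, y=2.280000:
  k1 = f(-0.100000, 2.280000) = -3.045800
  k2 = f(-0.050000, 2.127710) = -2.816800
  y ← 2.280000 + 0.1·(-2.816800) = 1.998320
y(0) ≈ 1.9983

1.9983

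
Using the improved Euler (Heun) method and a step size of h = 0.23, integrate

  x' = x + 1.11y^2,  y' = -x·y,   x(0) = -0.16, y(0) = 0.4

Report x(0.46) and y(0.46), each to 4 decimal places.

-0.1429, 0.4293

Heun on (x,y): k1 = f(t_n, state_n); k2 = f(t_n + h, state_n + h·k1); state_{n+1} = state_n + (h/2)·(k1 + k2).
0.000000: (-0.160000, 0.400000)
  k1 = (0.017600, 0.064000)
  predictor → (-0.155952, 0.414720)
  k2 = (0.034960, 0.064676)
  → (-0.153956, 0.414798)
0.230000: (-0.153956, 0.414798)
  k1 = (0.037028, 0.063860)
  predictor → (-0.145439, 0.429486)
  k2 = (0.059309, 0.062464)
  → (-0.142877, 0.429325)
(x(0.46), y(0.46)) ≈ (-0.1429, 0.4293)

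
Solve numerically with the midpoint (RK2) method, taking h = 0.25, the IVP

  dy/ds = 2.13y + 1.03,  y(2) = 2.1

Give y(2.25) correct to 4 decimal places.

3.8420

Midpoint: k1 = f(s_n, y_n); k2 = f(s_n + h/2, y_n + (h/2)·k1); y_{n+1} = y_n + h·k2.
s=2.000000, y=2.100000:
  k1 = f(2.000000, 2.100000) = 5.503000
  k2 = f(2.125000, 2.787875) = 6.968174
  y ← 2.100000 + 0.25·6.968174 = 3.842043
y(2.25) ≈ 3.8420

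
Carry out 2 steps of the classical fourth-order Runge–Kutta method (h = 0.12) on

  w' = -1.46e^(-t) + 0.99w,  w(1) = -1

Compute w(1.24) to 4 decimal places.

-1.3982

RK4: k1 = f(t_n, w_n); k2 = f(t_n + h/2, w_n + (h/2)·k1); k3 = f(t_n + h/2, w_n + (h/2)·k2); k4 = f(t_n + h, w_n + h·k3); w_{n+1} = w_n + (h/6)·(k1 + 2k2 + 2k3 + k4).
t=1.000000, w=-1.000000:
  k1 = f(1.000000, -1.000000) = -1.527104
  k2 = f(1.060000, -1.091626) = -1.586535
  k3 = f(1.060000, -1.095192) = -1.590066
  k4 = f(1.120000, -1.190808) = -1.655268
  w ← -1.000000 + (0.12/6)·(k1 + 2k2 + 2k3 + k4) = -1.190711
t=1.120000, w=-1.190711:
  k1 = f(1.120000, -1.190711) = -1.655173
  k2 = f(1.180000, -1.290022) = -1.725749
  k3 = f(1.180000, -1.294256) = -1.729941
  k4 = f(1.240000, -1.398304) = -1.806822
  w ← -1.190711 + (0.12/6)·(k1 + 2k2 + 2k3 + k4) = -1.398179
w(1.24) ≈ -1.3982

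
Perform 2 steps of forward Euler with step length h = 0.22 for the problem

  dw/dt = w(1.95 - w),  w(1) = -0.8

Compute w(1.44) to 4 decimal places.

Euler: w_{n+1} = w_n + h·f(t_n, w_n).
t=1.000000, w=-0.800000: f=-2.200000 → w ← -0.800000 + 0.22·(-2.200000) = -1.284000
t=1.220000, w=-1.284000: f=-4.152456 → w ← -1.284000 + 0.22·(-4.152456) = -2.197540
w(1.44) ≈ -2.1975

-2.1975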